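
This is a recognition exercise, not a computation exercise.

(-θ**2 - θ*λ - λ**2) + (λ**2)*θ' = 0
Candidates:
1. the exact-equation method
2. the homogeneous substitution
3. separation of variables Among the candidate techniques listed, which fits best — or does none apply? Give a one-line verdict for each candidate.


Technique: the homogeneous substitution — the slope is degree-zero homogeneous: the ratio substitution v = θ/λ collapses it.
- the exact-equation method: the mixed-partials test fails on this split — it is not an exact differential as presented.
- the homogeneous substitution: a fit — the right tool for this form.
- separation of variables: no algebra isolates the independent variable on one side and the unknown on the other.


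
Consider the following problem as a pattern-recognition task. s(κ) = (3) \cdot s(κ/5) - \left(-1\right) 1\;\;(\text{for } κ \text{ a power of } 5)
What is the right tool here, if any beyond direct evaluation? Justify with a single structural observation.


Best approach: the master substitution — the argument shrinks by the factor 5, so measure the index on a logarithmic scale and the recursion becomes a shift.


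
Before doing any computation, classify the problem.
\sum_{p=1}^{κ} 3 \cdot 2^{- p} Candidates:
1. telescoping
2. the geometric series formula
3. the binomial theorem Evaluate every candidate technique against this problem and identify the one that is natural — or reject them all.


Verdict: the geometric series formula — consecutive terms stand in a fixed index-free ratio — the geometric sum formula closes it.
- telescoping — the summand is not presented as a shifted difference — a telescoping rewrite may exist, but the displayed structure does not offer one.
- the geometric series formula — applies; the problem has the shape this method handles.
- the binomial theorem — the terms do not reassemble into a binomial power.


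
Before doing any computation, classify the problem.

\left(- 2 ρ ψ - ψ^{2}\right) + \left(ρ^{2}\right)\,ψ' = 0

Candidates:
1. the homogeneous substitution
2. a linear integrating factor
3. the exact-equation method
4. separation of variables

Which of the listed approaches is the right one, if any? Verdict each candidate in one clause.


Diagnosis: the homogeneous substitution — the slope is degree-zero homogeneous: the ratio substitution v = ψ/ρ collapses it. Rearranged, this also fits the Bernoulli template directly; the homogeneous substitution reads the structure without the rearrangement.
- the homogeneous substitution — a fit — the right tool for this form.
- a linear integrating factor: a nonlinear term in the unknown puts this outside the integrating-factor template.
- the exact-equation method: the mixed partial derivatives differ, so the left side is not a total differential.
- separation of variables — no algebra isolates the independent variable on one side and the unknown on the other.


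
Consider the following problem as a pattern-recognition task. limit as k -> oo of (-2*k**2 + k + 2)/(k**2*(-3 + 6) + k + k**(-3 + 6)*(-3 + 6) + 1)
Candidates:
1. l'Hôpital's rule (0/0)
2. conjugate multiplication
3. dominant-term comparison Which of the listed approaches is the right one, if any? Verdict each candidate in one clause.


Diagnosis: dominant-term comparison — at large k only the top-degree terms survive; compare the leading terms and the limit falls out.
- l'Hôpital's rule (0/0) — viewed as a single quotient this runs to ∞/∞, not the 0/0 clash this candidate addresses; an at-infinity variant of the rule would resolve it, but comparing leading growth reads the answer without differentiating.
- conjugate multiplication: rationalization has no target — no divergent radical difference appears.
- dominant-term comparison — applies; the problem has the shape this method handles.


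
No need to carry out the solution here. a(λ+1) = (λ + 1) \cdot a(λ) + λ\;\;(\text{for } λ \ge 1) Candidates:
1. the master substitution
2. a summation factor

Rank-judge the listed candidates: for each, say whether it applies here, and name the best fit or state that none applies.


Best approach: a summation factor — the coefficient λ + 1 drifts with the index, so no fixed root exists; normalizing by the cumulative product telescopes it.
- the master substitution — the recursive argument is a shift of the index, not a fixed fraction of it.
- a summation factor — yes — fits the structure here.


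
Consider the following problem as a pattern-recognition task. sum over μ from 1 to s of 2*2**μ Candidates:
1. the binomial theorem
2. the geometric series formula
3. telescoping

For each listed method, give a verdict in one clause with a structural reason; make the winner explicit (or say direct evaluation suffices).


Best approach: the geometric series formula — each summand is the previous one scaled by 2; that constant multiplier is itself the geometric structure.
- the binomial theorem — no binomial coefficients pair with matched powers.
- the geometric series formula: a fit — the right tool for this form.
- telescoping — the summand is not presented as a shifted difference — a telescoping rewrite may exist, but the displayed structure does not offer one.


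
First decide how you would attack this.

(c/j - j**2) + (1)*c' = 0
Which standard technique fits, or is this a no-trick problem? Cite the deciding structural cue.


Verdict: a linear integrating factor — linear in the unknown with genuine forcing: multiply through by the exponential of the integrated coefficient and the left side closes into one derivative.


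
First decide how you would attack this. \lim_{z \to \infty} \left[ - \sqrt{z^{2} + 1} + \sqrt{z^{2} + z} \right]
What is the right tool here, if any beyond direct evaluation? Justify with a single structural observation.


Verdict: conjugate multiplication — this difference gives up after one conjugate multiplication — the radical structure cancels against its conjugate.


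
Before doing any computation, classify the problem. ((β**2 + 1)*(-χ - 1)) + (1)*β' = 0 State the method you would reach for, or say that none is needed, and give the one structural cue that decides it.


Verdict: separation of variables — separating collects all β-dependence with the derivative and leaves all χ-dependence opposite: variables separate.


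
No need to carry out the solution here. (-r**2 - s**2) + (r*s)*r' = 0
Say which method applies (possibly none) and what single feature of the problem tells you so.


Best approach: the homogeneous substitution — the slope's numerator and denominator share total degree; set v = r/s and the equation drops to separable form. A Bernoulli substitution is a fair alternative on this equation directly; the homogeneous reading takes it as given.


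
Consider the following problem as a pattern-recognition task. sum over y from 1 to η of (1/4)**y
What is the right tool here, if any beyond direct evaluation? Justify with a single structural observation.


Method: the geometric series formula — the ratio of consecutive terms is the constant 1/4, independent of the index — a geometric sum.


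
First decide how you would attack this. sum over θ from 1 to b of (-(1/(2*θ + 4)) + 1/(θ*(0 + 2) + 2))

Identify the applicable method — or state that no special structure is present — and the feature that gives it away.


Technique: telescoping — difference-of-shifts structure (each term adds 1/(θ*(0 + 2) + 2), then subtracts its one-index-advanced value, which the following term adds back) leaves only the first and last pieces standing.


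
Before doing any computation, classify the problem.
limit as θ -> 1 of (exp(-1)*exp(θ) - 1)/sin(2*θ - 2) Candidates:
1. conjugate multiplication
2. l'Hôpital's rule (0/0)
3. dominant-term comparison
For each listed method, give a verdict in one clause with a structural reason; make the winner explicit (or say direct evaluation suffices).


Technique: l'Hôpital's rule (0/0) — the 0/0 form at 1 is the signature situation for l'Hôpital's rule. One could equally expand both pieces locally and compare leading terms; the rule does that in one stroke.
- conjugate multiplication — there are no radicals in tension whose conjugate would simplify matters.
- l'Hôpital's rule (0/0) — yes — fits the structure here.
- dominant-term comparison: no dominant-degree comparison decides it.


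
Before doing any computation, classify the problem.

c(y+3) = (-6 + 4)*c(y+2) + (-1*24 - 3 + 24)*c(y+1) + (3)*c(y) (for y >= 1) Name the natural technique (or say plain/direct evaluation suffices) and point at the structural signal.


Technique: the characteristic-root method — fixed numeric weights on consecutive terms and no forcing term added: the root method in its home territory.


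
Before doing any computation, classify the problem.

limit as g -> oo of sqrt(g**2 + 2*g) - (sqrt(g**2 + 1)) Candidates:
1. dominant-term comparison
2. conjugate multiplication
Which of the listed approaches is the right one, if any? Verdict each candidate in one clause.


Verdict: conjugate multiplication — both pieces blow up but their difference is finite; the conjugate trick rationalizes sqrt(g**2 + 2*g) - sqrt(g**2 + 1).
- dominant-term comparison — no ranking of term growth rates resolves the limit here.
- conjugate multiplication: yes, a natural case for it.


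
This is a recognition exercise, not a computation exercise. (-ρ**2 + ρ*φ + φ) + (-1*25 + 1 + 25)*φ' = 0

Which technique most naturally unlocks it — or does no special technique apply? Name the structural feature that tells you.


Method: a linear integrating factor — the unknown enters only to the first power against a nonzero forcing term — the integrating-factor template applies directly.


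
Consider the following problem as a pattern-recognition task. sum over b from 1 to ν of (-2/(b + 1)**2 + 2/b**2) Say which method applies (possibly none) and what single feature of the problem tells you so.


Diagnosis: telescoping — the summand is 2/b**2 minus the same expression shifted by one, so consecutive terms cancel in pairs.


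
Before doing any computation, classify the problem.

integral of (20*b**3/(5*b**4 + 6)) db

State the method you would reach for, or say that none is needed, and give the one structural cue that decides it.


Verdict: u-substitution — the only nontrivial dependence routes through 5*b**4 + 6, whose derivative supplies the leftover factor up to a constant multiple — u = 5*b**4 + 6 flattens it.


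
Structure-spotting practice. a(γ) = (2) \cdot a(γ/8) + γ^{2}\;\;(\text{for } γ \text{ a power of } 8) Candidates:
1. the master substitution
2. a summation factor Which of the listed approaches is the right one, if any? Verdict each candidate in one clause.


Diagnosis: the master substitution — treat m = log base 8 of γ as the new clock: one recursion step advances m by one while γ scales by 8.
- the master substitution — applicable, and directly so.
- a summation factor: a divided-index call is outside the fixed-shift first-order family a summation factor normalizes.


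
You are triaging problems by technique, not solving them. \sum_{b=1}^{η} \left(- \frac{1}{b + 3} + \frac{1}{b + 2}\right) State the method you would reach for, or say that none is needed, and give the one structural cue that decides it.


Method: telescoping — each term adds \frac{1}{b + 2} and subtracts the same expression advanced one index; that subtracted piece cancels against the next term's added copy — only the boundary terms survive.


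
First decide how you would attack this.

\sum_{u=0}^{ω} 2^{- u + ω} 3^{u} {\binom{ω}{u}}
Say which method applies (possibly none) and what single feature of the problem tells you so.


Verdict: the binomial theorem — {\binom{ω}{u}} weighting matched powers of 3 and 2 is the expanded form of (3 + 2)^ω — fold it back up.


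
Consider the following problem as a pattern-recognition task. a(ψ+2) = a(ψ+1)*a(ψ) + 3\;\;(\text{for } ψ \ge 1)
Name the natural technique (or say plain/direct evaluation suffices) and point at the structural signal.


Verdict: no special technique — a nonlinear dependence on earlier terms breaks linearity, and with it every superposition-based closed form.


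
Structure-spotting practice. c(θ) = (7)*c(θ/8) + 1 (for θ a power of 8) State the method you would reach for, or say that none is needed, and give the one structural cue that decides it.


Verdict: the master substitution — the index is divided (θ/8), not shifted — substitute θ = 8^m to straighten it into a shift recurrence.


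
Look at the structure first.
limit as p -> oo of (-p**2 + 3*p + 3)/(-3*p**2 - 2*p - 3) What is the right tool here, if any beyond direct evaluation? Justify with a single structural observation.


Method: dominant-term comparison — divide by the highest power of p present: lower-order terms vanish and the dominant ratio remains. l'Hôpital's at-infinity variant applies to the expression viewed as a single quotient; the leading-term comparison is the direct route.


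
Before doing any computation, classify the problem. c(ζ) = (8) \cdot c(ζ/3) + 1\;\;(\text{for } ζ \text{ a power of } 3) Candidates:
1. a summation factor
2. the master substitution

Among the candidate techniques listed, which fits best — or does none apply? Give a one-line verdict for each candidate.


Technique: the master substitution — treat m = log base 3 of ζ as the new clock: one recursion step advances m by one while ζ scales by 3.
- a summation factor: the recursion divides its index rather than shifting it — there is no previous-term chain for a summation factor to telescope.
- the master substitution — yes, a natural case for it.


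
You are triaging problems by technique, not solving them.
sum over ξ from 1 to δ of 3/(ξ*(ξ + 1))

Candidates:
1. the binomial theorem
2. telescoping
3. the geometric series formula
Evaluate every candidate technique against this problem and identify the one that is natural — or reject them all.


Verdict: telescoping — integer-spaced poles in 3/(ξ*(ξ + 1)) are the telescoping signature in disguise.
- the binomial theorem: there is no pair of bases whose matched powers would reassemble into a single binomial power.
- telescoping — applicable, and directly so.
- the geometric series formula — consecutive terms are not related by a fixed multiplier.


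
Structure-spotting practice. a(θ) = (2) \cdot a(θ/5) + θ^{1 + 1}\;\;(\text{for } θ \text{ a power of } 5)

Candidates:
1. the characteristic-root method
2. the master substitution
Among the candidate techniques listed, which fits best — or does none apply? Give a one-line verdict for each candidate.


Verdict: the master substitution — treat m = log base 5 of θ as the new clock: one recursion step advances m by one while θ scales by 5.
- the characteristic-root method: a divided-index call is not the fixed-shift linear shape that characteristic roots solve.
- the master substitution: applies; the problem has the shape this method handles.


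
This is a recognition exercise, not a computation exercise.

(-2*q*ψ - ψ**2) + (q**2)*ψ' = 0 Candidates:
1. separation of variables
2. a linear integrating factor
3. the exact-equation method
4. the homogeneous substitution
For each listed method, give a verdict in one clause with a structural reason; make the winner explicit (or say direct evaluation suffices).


Diagnosis: the homogeneous substitution — scaling q and ψ together leaves the slope fixed — it depends only on ψ/q, so substitute the ratio. Rearranged, this also fits the Bernoulli template directly; the homogeneous substitution reads the structure without the rearrangement.
- separation of variables — the two dependences are entangled, not a clean product of one-variable pieces.
- a linear integrating factor: a nonlinear term in the unknown puts this outside the integrating-factor template.
- the exact-equation method — the mixed-partials test fails on this split — it is not an exact differential as presented.
- the homogeneous substitution: applicable, and directly so.


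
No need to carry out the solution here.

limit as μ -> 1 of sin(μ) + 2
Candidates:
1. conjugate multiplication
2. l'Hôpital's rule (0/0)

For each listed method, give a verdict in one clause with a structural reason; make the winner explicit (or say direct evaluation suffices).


Technique: no special technique — the function is continuous at 1; evaluation is itself the limit, no machinery required.
- conjugate multiplication — rationalization has no target — no divergent radical difference appears.
- l'Hôpital's rule (0/0): substituting the point produces a determinate value, not a 0 over 0 clash.


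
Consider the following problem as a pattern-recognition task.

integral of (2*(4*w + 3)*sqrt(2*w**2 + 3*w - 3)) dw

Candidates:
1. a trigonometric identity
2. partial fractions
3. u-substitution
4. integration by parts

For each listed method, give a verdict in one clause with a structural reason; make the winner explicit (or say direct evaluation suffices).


Diagnosis: u-substitution — collected, the integrand has one factor that is, up to a constant, the derivative of an inner expression the rest depends on — substitute for that inner expression.
- a trigonometric identity: there is no trigonometric structure at all — the integrand carries no sine or cosine to rewrite.
- partial fractions: the expression is not a ratio of polynomials that decomposes further.
- u-substitution — applicable, and directly so.
- integration by parts: a polynomial factor is present, but its partner is not an exp, sine, or cosine of a degree-1 argument, nor a logarithm.


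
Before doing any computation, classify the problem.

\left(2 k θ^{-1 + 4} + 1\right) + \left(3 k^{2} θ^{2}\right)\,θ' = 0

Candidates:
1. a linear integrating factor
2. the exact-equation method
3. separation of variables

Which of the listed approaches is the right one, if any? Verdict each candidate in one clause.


Technique: the exact-equation method — equality of cross partials is the green light — assemble the potential function term by term.
- a linear integrating factor: the unknown enters nonlinearly (through a power, a denominator, or a transcendental function), which the linear integrating-factor recipe cannot absorb as-is — any repair would come from a preliminary substitution, not the factor.
- the exact-equation method: applicable, and directly so.
- separation of variables: no division isolates the independent variable from the unknown.


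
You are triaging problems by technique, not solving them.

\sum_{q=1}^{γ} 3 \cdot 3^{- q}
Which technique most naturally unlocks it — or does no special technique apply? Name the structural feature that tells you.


Best approach: the geometric series formula — consecutive terms stand in a fixed index-free ratio — the geometric sum formula closes it.


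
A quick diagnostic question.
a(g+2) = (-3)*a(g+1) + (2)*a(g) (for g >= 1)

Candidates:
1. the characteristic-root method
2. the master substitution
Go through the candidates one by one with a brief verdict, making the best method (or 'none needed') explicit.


Method: the characteristic-root method — fixed numeric weights on consecutive terms and no forcing term added: the root method in its home territory.
- the characteristic-root method: a fit — the right tool for this form.
- the master substitution: this is shift-type recursion, outside the divide-and-conquer template.


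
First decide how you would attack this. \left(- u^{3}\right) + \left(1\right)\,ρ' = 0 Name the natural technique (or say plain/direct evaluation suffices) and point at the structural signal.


Diagnosis: no special technique — with ρ absent the equation is not coupled at all: direct integration in u.


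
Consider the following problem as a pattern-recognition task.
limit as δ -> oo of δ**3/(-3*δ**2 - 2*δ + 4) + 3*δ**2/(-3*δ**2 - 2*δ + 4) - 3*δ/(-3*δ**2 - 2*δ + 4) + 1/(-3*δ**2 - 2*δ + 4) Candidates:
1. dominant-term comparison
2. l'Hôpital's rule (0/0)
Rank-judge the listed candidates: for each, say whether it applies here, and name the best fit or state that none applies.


Diagnosis: dominant-term comparison — divide through by the highest power of δ; every lower-order term dies and the dominant terms decide the limit.
- dominant-term comparison: a fit — the right tool for this form.
- l'Hôpital's rule (0/0): no 0/0 form appears: written as one quotient, top and bottom both grow without bound, and the ratio is decided by their leading terms.


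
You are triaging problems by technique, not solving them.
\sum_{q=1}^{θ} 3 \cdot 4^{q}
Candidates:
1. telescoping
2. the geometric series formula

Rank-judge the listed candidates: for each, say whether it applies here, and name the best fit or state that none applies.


Diagnosis: the geometric series formula — term-over-term division gives 4 every time — index-free ratio, geometric sum formula applies.
- telescoping — the summand is not presented as a shifted difference — a telescoping rewrite may exist, but the displayed structure does not offer one.
- the geometric series formula: a fit — the right tool for this form.


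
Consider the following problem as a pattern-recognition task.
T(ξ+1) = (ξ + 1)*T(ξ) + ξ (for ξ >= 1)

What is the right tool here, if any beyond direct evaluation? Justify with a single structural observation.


Diagnosis: a summation factor — rescale the sequence by the product of the weights ξ + 1 so far — the recurrence collapses to a plain running sum.


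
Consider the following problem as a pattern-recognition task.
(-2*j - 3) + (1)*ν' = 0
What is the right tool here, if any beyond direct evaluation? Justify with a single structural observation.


Best approach: no special technique — the slope is a function of j alone, so integrate both sides directly.


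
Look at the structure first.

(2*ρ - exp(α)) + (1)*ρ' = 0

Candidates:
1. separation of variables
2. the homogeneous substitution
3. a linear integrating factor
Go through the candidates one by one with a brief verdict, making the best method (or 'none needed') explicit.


Best approach: a linear integrating factor — linear in the unknown with genuine forcing: multiply through by the exponential of the integrated coefficient and the left side closes into one derivative.
- separation of variables — the two dependences do not factor apart.
- the homogeneous substitution — the slope changes under joint rescaling, failing the degree-zero test.
- a linear integrating factor: yes, a natural case for it.


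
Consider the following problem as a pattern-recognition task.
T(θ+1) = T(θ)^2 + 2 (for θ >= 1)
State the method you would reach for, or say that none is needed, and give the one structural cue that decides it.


Technique: no special technique — the sequence value feeds back through itself nonlinearly — linear superposition fails, and every superposition-based closed form fails with it.


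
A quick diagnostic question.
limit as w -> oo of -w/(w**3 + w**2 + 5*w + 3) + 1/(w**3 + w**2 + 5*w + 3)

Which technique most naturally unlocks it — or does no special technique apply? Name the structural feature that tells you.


Method: dominant-term comparison — at large w only the top-degree terms survive; compare the leading terms and the limit falls out. As a single quotient, the ∞/∞ shape would yield to repeated differentiation as well — the growth comparison gets there in one look.


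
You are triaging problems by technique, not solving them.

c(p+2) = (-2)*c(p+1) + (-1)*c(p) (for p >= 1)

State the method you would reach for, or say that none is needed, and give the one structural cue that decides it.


Technique: the characteristic-root method — the recurrence is linear and homogeneous with constant coefficients, so the ansatz r^p turns it into a polynomial equation for r.


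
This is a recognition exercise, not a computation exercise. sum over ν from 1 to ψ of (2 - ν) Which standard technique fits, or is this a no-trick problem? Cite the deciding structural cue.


Method: no special technique — no cancellation, no constant ratio, no binomial weights — just polynomial terms summed directly.


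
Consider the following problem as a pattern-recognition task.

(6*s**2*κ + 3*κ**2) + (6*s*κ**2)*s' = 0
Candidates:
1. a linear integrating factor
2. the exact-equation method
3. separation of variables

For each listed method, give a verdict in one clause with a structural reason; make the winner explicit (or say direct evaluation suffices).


Method: the exact-equation method — the mixed-partials test passes for 6*s**2*κ + 3*κ**2 and 6*s*κ**2, so a potential function exists as presented.
- a linear integrating factor: a nonlinear term in the unknown puts this outside the integrating-factor template.
- the exact-equation method: yes — fits the structure here.
- separation of variables — the two dependences are entangled, not a clean product of one-variable pieces.


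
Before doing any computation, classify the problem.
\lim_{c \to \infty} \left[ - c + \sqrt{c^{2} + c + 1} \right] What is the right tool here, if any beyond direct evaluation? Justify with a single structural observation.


Technique: conjugate multiplication — two divergent pieces with a minus sign between them and a radical in the mix: rationalize \sqrt{c^{2} + c + 1} - c before any limit law applies.


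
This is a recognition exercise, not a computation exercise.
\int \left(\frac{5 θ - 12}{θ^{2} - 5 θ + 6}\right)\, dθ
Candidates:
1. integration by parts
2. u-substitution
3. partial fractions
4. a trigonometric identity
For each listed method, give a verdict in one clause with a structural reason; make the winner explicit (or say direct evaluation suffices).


Technique: partial fractions — the factorization of θ^{2} - 5 θ + 6 is the whole battle; after it, each term is a table integral.
- integration by parts: no split into a nonconstant polynomial times one of the standard kernels — exp, sine, or cosine of a linear argument, or a logarithm — applies here.
- u-substitution: no subexpression of the integrand pairs with its own derivative as a factor — individual terms may offer their own substitutions, but any change of variable covering the whole integral would have to be constructed from outside the expression.
- partial fractions: yes, a natural case for it.
- a trigonometric identity — there is no trigonometric structure at all — the integrand carries no sine or cosine to rewrite.


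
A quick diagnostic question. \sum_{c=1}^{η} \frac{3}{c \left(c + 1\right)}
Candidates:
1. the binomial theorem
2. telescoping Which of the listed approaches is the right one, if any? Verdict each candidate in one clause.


Diagnosis: telescoping — after splitting \frac{3}{c \left(c + 1\right)} into partial fractions, the pieces are shifted copies of one function and cancel telescopically.
- the binomial theorem — the terms lack the binomial-coefficient-weighted complementary-power pattern of an expansion.
- telescoping: a fit — the right tool for this form.


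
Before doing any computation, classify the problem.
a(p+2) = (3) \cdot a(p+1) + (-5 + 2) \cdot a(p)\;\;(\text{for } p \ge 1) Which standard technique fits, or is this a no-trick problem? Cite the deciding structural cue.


Diagnosis: the characteristic-root method — the recurrence treats every index alike (constant coefficients, no forcing) — precisely the regime where r^p trials close it.


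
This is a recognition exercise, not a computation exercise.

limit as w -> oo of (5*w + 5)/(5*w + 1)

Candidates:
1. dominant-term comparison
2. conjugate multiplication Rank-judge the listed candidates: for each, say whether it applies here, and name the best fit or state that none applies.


Diagnosis: dominant-term comparison — growth-rate triage: the leading powers of w decide the limit, everything else is noise.
- dominant-term comparison: yes, a natural case for it.
- conjugate multiplication — rationalization has no target — no divergent radical difference appears.


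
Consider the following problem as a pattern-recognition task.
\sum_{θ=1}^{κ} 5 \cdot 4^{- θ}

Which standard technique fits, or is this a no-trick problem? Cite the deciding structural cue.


Technique: the geometric series formula — consecutive terms stand in a fixed index-free ratio — the geometric sum formula closes it.


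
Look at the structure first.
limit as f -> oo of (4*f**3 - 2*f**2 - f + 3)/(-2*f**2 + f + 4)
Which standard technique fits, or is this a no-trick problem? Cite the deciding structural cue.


Best approach: dominant-term comparison — growth-rate triage: the leading powers of f decide the limit, everything else is noise. As a single quotient, the ∞/∞ shape would yield to repeated differentiation as well — the growth comparison gets there in one look.


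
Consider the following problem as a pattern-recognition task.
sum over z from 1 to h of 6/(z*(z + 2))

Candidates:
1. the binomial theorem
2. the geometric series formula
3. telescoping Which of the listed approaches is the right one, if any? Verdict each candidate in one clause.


Technique: telescoping — 6/(z*(z + 2)) is a collapsed telescope: expand it into simple fractions to see the cancellation.
- the binomial theorem: the terms do not reassemble into a binomial power.
- the geometric series formula — there is no constant term-to-term ratio.
- telescoping — yes, a natural case for it.


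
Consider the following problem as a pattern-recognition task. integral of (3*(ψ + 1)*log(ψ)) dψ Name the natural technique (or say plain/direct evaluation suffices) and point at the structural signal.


Technique: integration by parts — the presence of log(ψ) against a polynomial factor is the standard differentiate-the-log setup.


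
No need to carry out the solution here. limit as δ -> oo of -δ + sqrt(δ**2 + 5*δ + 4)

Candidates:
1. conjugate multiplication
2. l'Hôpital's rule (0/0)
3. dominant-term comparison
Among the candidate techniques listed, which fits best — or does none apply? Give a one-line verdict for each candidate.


Verdict: conjugate multiplication — turning the difference into a conjugate-rationalized ratio makes the limit readable.
- conjugate multiplication: yes — fits the structure here.
- l'Hôpital's rule (0/0): the expression is a difference driving to ∞ − ∞, not a 0/0 quotient — there is no ratio for the rule to differentiate.
- dominant-term comparison — no dominant power emerges to decide the limit by degree comparison.


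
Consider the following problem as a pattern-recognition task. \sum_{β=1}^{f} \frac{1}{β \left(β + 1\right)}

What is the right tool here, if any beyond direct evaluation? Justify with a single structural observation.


Method: telescoping — the denominator's roots in \frac{1}{β \left(β + 1\right)} sit an integer apart: decomposition produces a self-cancelling chain.


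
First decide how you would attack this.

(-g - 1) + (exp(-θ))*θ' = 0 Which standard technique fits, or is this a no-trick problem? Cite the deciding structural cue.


Method: separation of variables — all dependence on the two variables factors apart, the defining separable shape. An exactness check succeeds on this form as well — separation and the potential function arrive at the same answer, separation more directly.


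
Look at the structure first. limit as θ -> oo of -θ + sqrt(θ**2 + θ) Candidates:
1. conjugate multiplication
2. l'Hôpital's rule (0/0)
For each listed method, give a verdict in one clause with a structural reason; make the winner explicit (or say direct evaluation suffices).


Diagnosis: conjugate multiplication — infinity minus infinity with a radical in play — multiply by the conjugate so the divergences of sqrt(θ**2 + θ) and θ annihilate.
- conjugate multiplication — yes, a natural case for it.
- l'Hôpital's rule (0/0): no quotient structure at all: the clash is ∞ minus ∞, which rationalizing converts into a tractable ratio.


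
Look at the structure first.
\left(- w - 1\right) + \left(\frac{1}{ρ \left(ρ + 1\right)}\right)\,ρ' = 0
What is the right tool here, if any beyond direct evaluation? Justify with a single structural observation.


Diagnosis: separation of variables — all dependence on the two variables factors apart, the defining separable shape. This doubles as a Bernoulli equation in the unknown as written; dividing and integrating works on it directly.


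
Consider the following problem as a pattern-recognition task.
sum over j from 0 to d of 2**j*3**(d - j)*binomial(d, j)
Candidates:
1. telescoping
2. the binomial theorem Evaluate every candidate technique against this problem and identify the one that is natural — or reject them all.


Technique: the binomial theorem — binomial(d, j) weighting matched powers of 2 and 3 is the expanded form of (2 + 3)^d — fold it back up.
- telescoping: writing out consecutive terms as given produces no pairwise cancellation.
- the binomial theorem: yes — fits the structure here.


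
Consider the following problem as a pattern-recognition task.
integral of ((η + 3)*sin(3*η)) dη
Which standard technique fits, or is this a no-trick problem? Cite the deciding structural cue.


Technique: integration by parts — a polynomial factor η + 3 multiplies sin(3*η); differentiating η + 3 lowers its degree while sin(3*η) integrates cleanly, so parts wins.


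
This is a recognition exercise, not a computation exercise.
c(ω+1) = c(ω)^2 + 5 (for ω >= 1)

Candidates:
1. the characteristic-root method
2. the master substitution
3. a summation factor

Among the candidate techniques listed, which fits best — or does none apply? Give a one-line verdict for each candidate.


Technique: no special technique — the map from one term to the next is curved, not linear, so linear closed-form machinery does not attach.
- the characteristic-root method: the recursion is nonlinear in the sequence values, so no linear-modes ansatz applies.
- the master substitution — the recursive argument is a shift of the index, not a fixed fraction of it.
- a summation factor: no summation factor applies — the rule is not linear in the sequence values.


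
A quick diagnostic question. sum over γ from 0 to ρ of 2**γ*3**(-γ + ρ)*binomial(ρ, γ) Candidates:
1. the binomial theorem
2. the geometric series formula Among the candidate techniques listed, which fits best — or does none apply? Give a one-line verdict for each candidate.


Diagnosis: the binomial theorem — terms weighting binomial(ρ, γ) against matched powers of 2 and 3 reassemble into (2 + 3)^ρ by the binomial theorem.
- the binomial theorem: yes — fits the structure here.
- the geometric series formula: the ratio of consecutive terms depends on the index.


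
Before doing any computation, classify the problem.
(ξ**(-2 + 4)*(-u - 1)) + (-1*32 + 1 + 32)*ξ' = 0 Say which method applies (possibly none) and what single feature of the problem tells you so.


Verdict: separation of variables — solved for the derivative, the right side splits multiplicatively into a function of each variable alone — divide and integrate each side.


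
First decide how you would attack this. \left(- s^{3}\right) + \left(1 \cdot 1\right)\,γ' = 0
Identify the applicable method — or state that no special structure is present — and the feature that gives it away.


Best approach: no special technique — with γ absent the equation is not coupled at all: direct integration in s.


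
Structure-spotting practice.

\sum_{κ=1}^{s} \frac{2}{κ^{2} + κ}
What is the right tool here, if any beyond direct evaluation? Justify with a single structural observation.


Diagnosis: telescoping — the denominator's roots in \frac{2}{κ^{2} + κ} sit an integer apart: decomposition produces a self-cancelling chain.


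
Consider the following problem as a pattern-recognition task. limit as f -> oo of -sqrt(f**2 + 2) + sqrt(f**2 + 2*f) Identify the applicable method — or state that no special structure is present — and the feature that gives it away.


Verdict: conjugate multiplication — this difference gives up after one conjugate multiplication — the radical structure cancels against its conjugate.


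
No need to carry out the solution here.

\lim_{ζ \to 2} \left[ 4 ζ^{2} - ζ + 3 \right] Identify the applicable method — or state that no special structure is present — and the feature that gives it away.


Technique: no special technique — the expression is continuous at 2 — substitute and evaluate; no indeterminate form appears.


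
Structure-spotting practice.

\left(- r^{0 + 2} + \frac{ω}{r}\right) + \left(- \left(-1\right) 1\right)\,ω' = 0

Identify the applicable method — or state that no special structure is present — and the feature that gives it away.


Best approach: a linear integrating factor — the unknown enters only to the first power against a nonzero forcing term — the integrating-factor template applies directly.


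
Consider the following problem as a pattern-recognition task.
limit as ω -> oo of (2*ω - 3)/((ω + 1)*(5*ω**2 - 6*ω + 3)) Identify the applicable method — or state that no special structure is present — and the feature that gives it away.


Technique: dominant-term comparison — as ω grows, only the highest-degree terms matter — compare leading terms and read the limit off. As a single quotient, the ∞/∞ shape would yield to repeated differentiation as well — the growth comparison gets there in one look.


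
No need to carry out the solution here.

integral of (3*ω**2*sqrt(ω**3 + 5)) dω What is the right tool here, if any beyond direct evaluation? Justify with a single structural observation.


Best approach: u-substitution — read it as f(ω**3 + 5) times a constant multiple of d(ω**3 + 5): one substitution, u = ω**3 + 5, finishes it.


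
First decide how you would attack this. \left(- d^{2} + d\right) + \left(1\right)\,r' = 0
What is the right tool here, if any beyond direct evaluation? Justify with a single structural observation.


Verdict: no special technique — the slope is a pure function of d; integrate both sides and be done.


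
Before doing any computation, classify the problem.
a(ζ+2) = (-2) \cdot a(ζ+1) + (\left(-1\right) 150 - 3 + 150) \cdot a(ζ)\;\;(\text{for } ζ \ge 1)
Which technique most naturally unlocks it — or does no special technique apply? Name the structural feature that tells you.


Diagnosis: the characteristic-root method — fixed numeric weights on consecutive terms and no forcing term added: the root method in its home territory.


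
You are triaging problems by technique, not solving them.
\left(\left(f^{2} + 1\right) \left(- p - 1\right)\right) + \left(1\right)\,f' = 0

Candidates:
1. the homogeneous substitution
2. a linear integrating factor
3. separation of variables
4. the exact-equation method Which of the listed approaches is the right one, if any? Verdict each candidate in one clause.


Best approach: separation of variables — all dependence on the two variables factors apart, the defining separable shape.
- the homogeneous substitution: rescaling both variables together changes the slope, so no ratio substitution collapses it.
- a linear integrating factor — the unknown enters nonlinearly (through a power, a denominator, or a transcendental function), which the linear integrating-factor recipe cannot absorb as-is — any repair would come from a preliminary substitution, not the factor.
- separation of variables: yes — fits the structure here.
- the exact-equation method: no potential function has this form as its differential, as written.
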